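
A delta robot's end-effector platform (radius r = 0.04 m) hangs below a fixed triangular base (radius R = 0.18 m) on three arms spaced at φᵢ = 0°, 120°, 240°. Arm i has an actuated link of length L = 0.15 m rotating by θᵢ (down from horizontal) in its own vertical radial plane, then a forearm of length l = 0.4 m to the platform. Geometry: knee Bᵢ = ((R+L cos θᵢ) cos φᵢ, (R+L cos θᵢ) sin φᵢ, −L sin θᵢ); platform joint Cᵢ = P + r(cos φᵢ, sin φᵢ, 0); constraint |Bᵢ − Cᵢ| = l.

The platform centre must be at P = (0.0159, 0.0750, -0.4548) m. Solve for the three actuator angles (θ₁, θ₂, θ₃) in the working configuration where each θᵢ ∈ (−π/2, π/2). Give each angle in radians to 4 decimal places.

arm 1 (φ=0.0°): x'=0.0159, y'=0.0750
  A=0.1241, B=-0.4548, C=(l²−L²−A²−y'²−z²)/(2L)=-0.3012
  √(A²+B²)=0.4714;  θ1 = -1.3044+2.2640 ≈ 0.9595
φ2=120.0° → target in arm frame (0.0570, -0.0513)
  A=0.0830, B=-0.4548, C=(l²−L²−A²−y'²−z²)/(2L)=-0.2629
  γ=atan2(-0.4548,0.0830)=-1.3903;  ψ=arccos(-0.5686)=2.1756;  θ2=γ+ψ≈0.7853
rotate P by −φ3: (-0.0729, -0.0237, -0.4548)
  A cos θ + B sin θ = C:  0.2129·cos θ + -0.4548·sin θ = -0.3841
  θ3 = atan2(B,A) + arccos(C/0.5022) = 1.3087

θ₁ = 0.9595, θ₂ = 0.7853, θ₃ = 1.3087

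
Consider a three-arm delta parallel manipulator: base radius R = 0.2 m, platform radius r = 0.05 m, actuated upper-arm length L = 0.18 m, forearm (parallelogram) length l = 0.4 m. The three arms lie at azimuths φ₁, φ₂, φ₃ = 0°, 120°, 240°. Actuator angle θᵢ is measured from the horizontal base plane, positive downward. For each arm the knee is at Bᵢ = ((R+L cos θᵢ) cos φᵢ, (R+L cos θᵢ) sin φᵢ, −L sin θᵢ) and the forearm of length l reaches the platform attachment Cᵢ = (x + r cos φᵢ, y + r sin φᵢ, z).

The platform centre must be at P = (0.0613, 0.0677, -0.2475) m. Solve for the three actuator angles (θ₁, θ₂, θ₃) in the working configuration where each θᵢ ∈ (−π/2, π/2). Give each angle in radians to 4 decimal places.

θ₁ = -0.2616, θ₂ = 0.0003, θ₃ = 0.6981

φ1=0.0° → target in arm frame (0.0613, 0.0677)
  A cos θ + B sin θ = C:  0.0887·cos θ + -0.2475·sin θ = 0.1497
  γ=atan2(-0.2475,0.0887)=-1.2267;  ψ=arccos(0.5694)=0.9650;  θ1=γ+ψ≈-0.2616
rotate P by −φ2: (0.0280, -0.0869, -0.2475)
  A=0.1220, B=-0.2475, C=(l²−L²−A²−y'²−z²)/(2L)=0.1219
  θ2 = atan2(B,A) + arccos(C/0.2759) = 0.0003
arm 3 (φ=240.0°): x'=-0.0893, y'=0.0192
  A=0.2393, B=-0.2475, C=(l²−L²−A²−y'²−z²)/(2L)=0.0242
  θ3 = atan2(B,A) + arccos(C/0.3443) = 0.6981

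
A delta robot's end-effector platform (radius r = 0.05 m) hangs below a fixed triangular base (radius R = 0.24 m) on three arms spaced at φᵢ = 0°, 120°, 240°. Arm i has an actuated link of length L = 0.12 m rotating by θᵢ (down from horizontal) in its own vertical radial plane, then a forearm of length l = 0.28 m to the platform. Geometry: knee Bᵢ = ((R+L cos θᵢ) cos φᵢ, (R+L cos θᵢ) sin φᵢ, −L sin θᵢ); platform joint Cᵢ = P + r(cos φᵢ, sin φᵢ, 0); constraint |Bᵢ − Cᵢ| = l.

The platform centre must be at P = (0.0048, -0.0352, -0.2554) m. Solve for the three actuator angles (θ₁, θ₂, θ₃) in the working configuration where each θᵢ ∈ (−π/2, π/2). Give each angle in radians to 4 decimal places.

θ₁ = 1.1344, θ₂ = 1.3964, θ₃ = 0.9599

arm 1 (φ=0.0°): x'=0.0048, y'=-0.0352
  A cos θ + B sin θ = C:  0.1852·cos θ + -0.2554·sin θ = -0.1532
  θ1 = atan2(B,A) + arccos(C/0.3155) = 1.1344
rotate P by −φ2: (-0.0329, 0.0134, -0.2554)
  A cos θ + B sin θ = C:  0.2229·cos θ + -0.2554·sin θ = -0.2129
  θ2 = atan2(B,A) + arccos(C/0.3390) = 1.3964
arm 3 (φ=240.0°): x'=0.0281, y'=0.0218
  A=0.1619, B=-0.2554, C=(l²−L²−A²−y'²−z²)/(2L)=-0.1163
  √(A²+B²)=0.3024;  θ3 = -1.0058+1.9657 ≈ 0.9599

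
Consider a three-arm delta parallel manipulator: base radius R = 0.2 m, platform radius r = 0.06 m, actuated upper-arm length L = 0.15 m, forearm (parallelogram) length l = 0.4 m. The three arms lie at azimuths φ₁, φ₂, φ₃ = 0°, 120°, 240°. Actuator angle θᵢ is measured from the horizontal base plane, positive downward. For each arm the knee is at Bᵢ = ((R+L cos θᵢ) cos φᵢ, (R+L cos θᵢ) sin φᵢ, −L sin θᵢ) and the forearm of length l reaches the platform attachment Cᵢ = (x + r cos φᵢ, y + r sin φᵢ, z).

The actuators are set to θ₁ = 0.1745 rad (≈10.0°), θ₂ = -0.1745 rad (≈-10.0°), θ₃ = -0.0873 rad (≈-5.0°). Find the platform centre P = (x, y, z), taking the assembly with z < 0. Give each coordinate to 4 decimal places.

φ1=0.0°: virtual centre (0.2877, 0.0000, -0.0260), radius l
φ2=120.0°: virtual centre (-0.1439, 0.2492, 0.0260), radius l
centre 3 = (0.2894·cos240.0°, 0.2894·sin240.0°, 0.0131) = (-0.1447, -0.2507, 0.0131)
|centre ₂|²−|centre ₁|² = 0.0000;  |centre ₃|²−|centre ₁|² = 0.0005
plane₁₂: -0.8632x+0.4983y+0.1042z = 0.0000
det = 0.8637;  x = -0.0003+0.1056z,  y = -0.0005+-0.0261z
quadratic in z: (1.0118)z²+(-0.0087)z+(-0.0764)=0, √Δ=0.5561 → z ∈ {-0.2705, 0.2791}; z = -0.2705 (taking z<0)
x = -0.0288, y = 0.0066

(-0.0288, 0.0066, -0.2705)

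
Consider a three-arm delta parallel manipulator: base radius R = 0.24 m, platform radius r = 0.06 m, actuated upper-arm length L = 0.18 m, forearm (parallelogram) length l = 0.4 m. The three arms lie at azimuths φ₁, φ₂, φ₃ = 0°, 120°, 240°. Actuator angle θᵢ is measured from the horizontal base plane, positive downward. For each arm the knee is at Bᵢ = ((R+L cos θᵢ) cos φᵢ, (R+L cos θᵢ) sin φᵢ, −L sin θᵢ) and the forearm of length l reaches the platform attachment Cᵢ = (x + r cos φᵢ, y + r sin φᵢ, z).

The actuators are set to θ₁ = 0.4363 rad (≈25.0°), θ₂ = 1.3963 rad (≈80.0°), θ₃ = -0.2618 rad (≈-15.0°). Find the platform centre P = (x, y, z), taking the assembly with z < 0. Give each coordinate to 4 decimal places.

φ1=0.0°: virtual centre (0.3431, 0.0000, -0.0761), radius l
arm 2 at φ=120.0°: e+L cos θ2 = 0.2113;  centre 2 = (-0.1056, 0.1829, -0.1773)
φ3=240.0°: virtual centre (-0.1769, -0.3065, 0.0466), radius l
|centre ₂|²−|centre ₁|² = -0.0475;  |centre ₃|²−|centre ₁|² = 0.0039
linear system: -0.8975x+0.3659y = -0.0475−-0.2024z; -1.0401x+-0.6129y = 0.0039−0.2453z
det = 0.9307;  x = 0.0297+-0.0369z,  y = -0.0568+0.4628z
into |P−centre ₁|² = l²: 1.2155z² + 0.1227z + -0.0528 = 0;  Δ = 0.2717;  z = -0.2649 or 0.1639 → z<0 root = -0.2649
x = 0.0395, y = -0.1794

(0.0395, -0.1794, -0.2649)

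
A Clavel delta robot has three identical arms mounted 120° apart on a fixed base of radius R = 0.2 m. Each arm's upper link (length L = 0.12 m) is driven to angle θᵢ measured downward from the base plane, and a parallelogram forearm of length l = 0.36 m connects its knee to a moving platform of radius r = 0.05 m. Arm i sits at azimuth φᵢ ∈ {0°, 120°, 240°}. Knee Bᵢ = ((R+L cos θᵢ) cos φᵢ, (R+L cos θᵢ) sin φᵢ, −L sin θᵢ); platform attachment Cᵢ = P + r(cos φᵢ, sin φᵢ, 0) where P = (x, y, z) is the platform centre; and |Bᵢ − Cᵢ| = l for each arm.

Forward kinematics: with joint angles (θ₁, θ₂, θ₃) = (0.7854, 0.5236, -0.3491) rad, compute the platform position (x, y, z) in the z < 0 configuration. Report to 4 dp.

(-0.0655, -0.0639, -0.2728)

arm 1 at φ=0.0°: (R−r)+L cos θ1 = 0.2349;  O1 = (0.2349, 0.0000, -0.0849)
arm 2 at φ=120.0°: (R−r)+L cos θ2 = 0.2539;  O2 = (-0.1270, 0.2199, -0.0600)
arm 3 at φ=240.0°: (R−r)+L cos θ3 = 0.2628;  O3 = (-0.1314, -0.2276, 0.0410)
|O₂|²−|O₁|² = 0.0057;  |O₃|²−|O₁|² = 0.0084
[-0.7236 0.4398 0.0497]·P = 0.0057;  [-0.7325 -0.4551 0.2518]·P = 0.0084
det = 0.6515;  x = -0.0096+0.2047z,  y = -0.0029+0.2238z
quadratic in z: (1.0920)z²+(0.0683)z+(-0.0626)=0, √Δ=0.5274 → z ∈ {-0.2728, 0.2102}; z = -0.2728 (taking z<0)
x = -0.0655, y = -0.0639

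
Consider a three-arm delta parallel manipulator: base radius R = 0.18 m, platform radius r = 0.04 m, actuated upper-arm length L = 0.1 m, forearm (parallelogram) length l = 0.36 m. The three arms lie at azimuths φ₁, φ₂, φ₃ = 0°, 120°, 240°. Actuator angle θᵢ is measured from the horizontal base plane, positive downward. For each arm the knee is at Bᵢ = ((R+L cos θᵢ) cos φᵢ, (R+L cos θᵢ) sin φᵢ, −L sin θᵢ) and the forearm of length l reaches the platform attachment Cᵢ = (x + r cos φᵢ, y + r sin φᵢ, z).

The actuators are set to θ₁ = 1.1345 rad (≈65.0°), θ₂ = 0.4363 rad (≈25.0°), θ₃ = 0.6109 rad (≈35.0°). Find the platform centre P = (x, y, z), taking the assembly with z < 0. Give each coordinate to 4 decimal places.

(-0.0688, 0.0158, -0.3482)

S1 = (0.1823·cos0.0°, 0.1823·sin0.0°, -0.0906) = (0.1823, 0.0000, -0.0906)
arm 2 at φ=120.0°: e+L cos θ2 = 0.2306;  S2 = (-0.1153, 0.1997, -0.0423)
S3 = (0.2219·cos240.0°, 0.2219·sin240.0°, -0.0574) = (-0.1110, -0.1922, -0.0574)
subtract pairs → two planes through P
linear system: -0.5951x+0.3995y = 0.0135−0.0967z; -0.5864x+-0.3844y = 0.0111−0.0665z
det = 0.4630;  x = -0.0208+0.1377z,  y = 0.0029+-0.0370z
quadratic in z: (1.0203)z²+(0.1251)z+(-0.0801)=0, √Δ=0.5854 → z ∈ {-0.3482, 0.2256}; z = -0.3482 (taking z<0)
x = -0.0688, y = 0.0158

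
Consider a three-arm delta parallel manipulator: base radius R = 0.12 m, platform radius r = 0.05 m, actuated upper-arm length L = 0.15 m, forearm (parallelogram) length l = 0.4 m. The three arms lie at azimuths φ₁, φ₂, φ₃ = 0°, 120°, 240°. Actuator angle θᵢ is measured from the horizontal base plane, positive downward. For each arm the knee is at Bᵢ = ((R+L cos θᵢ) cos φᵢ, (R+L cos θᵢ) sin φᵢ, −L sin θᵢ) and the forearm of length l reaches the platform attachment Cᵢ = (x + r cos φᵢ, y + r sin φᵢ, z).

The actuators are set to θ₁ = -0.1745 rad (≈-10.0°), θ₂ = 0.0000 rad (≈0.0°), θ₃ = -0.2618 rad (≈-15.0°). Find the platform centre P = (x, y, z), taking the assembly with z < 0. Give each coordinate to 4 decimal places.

(0.0062, -0.0312, -0.3120)

φ1=0.0°: virtual centre (0.2177, 0.0000, 0.0260), radius l
centre 2 = (0.2200·cos120.0°, 0.2200·sin120.0°, 0.0000) = (-0.1100, 0.1905, 0.0000)
φ3=240.0°: virtual centre (-0.1074, -0.1861, 0.0388), radius l
subtract pairs → two planes through P
[-0.6554 0.3811 -0.0521]·P = 0.0003;  [-0.6503 -0.3722 0.0256]·P = -0.0004
Cramer: x(z) = 0.0001-0.0196z;  y(z) = 0.0010+0.1029z
quadratic in z: (1.0110)z²+(-0.0434)z+(-0.1119)=0, √Δ=0.6742 → z ∈ {-0.3120, 0.3549}; z = -0.3120 (taking z<0)
x = 0.0062, y = -0.0312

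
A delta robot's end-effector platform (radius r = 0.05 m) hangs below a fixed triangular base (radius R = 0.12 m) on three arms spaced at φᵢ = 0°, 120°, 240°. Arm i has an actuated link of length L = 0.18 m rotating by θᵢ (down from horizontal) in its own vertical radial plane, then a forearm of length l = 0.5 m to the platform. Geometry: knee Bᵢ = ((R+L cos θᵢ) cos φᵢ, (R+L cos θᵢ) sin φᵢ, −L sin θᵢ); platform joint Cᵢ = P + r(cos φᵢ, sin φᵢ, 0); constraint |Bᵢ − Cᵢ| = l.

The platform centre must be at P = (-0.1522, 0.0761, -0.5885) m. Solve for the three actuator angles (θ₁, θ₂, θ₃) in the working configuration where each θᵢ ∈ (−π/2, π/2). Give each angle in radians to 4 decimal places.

φ1=0.0° → target in arm frame (-0.1522, 0.0761)
  A=0.2222, B=-0.5885, C=(l²−L²−A²−y'²−z²)/(2L)=-0.5108
  γ=atan2(-0.5885,0.2222)=-1.2098;  ψ=arccos(-0.8121)=2.5185;  θ1=γ+ψ≈1.3087
φ2=120.0° → target in arm frame (0.1420, 0.0938)
  A=-0.0720, B=-0.5885, C=(l²−L²−A²−y'²−z²)/(2L)=-0.3964
  γ=atan2(-0.5885,-0.0720)=-1.6925;  ψ=arccos(-0.6686)=2.3031;  θ2=γ+ψ≈0.6106
rotate P by −φ3: (0.0102, -0.1699, -0.5885)
  A cos θ + B sin θ = C:  0.0598·cos θ + -0.5885·sin θ = -0.4477
  θ3 = atan2(B,A) + arccos(C/0.5915) = 0.9597

θ₁ = 1.3087, θ₂ = 0.6106, θ₃ = 0.9597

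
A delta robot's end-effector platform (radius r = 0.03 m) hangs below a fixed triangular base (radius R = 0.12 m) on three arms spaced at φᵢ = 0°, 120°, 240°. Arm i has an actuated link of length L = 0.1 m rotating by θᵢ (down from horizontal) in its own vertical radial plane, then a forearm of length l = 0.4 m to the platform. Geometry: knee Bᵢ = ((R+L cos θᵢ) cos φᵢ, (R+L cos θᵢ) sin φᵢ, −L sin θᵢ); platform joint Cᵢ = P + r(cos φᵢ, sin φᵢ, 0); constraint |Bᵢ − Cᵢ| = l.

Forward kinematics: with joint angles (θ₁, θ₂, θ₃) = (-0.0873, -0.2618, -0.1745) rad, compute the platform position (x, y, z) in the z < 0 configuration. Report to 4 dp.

φ1=0.0°: virtual centre (0.1896, 0.0000, 0.0087), radius l
φ2=120.0°: virtual centre (-0.0933, 0.1616, 0.0259), radius l
arm 3 at φ=240.0°: (R−r)+L cos θ3 = 0.1885;  S3 = (-0.0942, -0.1632, 0.0174)
|S₂|²−|S₁|² = -0.0005;  |S₃|²−|S₁|² = -0.0002
[-0.5658 0.3232 0.0343]·P = -0.0005;  [-0.5677 -0.3265 0.0173]·P = -0.0002
det = 0.3682;  x = 0.0007+0.0456z,  y = -0.0005+-0.0264z
into |P−S₁|² = l²: 1.0028z² + -0.0346z + -0.1242 = 0;  Δ = 0.4995;  z = -0.3351 or 0.3697 → z<0 root = -0.3351
x = -0.0146, y = 0.0083

(-0.0146, 0.0083, -0.3351)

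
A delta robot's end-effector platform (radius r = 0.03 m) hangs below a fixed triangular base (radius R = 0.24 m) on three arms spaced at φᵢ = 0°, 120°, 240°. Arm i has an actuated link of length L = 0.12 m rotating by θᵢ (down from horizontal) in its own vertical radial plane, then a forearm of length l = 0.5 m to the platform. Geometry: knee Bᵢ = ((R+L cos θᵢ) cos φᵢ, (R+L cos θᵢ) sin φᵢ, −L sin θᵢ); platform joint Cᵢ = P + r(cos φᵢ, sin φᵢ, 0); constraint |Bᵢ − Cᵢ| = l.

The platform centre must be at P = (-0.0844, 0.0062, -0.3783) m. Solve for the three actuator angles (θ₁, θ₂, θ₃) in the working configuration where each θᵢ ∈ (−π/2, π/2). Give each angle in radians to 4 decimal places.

arm 1 (φ=0.0°): x'=-0.0844, y'=0.0062
  e−x'=0.2944;  (l²−L²−(e−x')²−y'²−z²)/2L = 0.0241
  θ1 = atan2(B,A) + arccos(C/0.4794) = 0.6111
φ2=120.0° → target in arm frame (0.0476, 0.0700)
  e−x'=0.1624;  (l²−L²−(e−x')²−y'²−z²)/2L = 0.2550
  γ=atan2(-0.3783,0.1624)=-1.1652;  ψ=arccos(0.6195)=0.9028;  θ2=γ+ψ≈-0.2625
rotate P by −φ3: (0.0368, -0.0762, -0.3783)
  A cos θ + B sin θ = C:  0.1732·cos θ + -0.3783·sin θ = 0.2362
  √(A²+B²)=0.4161;  θ3 = -1.1415+0.9670 ≈ -0.1745

θ₁ = 0.6111, θ₂ = -0.2625, θ₃ = -0.1745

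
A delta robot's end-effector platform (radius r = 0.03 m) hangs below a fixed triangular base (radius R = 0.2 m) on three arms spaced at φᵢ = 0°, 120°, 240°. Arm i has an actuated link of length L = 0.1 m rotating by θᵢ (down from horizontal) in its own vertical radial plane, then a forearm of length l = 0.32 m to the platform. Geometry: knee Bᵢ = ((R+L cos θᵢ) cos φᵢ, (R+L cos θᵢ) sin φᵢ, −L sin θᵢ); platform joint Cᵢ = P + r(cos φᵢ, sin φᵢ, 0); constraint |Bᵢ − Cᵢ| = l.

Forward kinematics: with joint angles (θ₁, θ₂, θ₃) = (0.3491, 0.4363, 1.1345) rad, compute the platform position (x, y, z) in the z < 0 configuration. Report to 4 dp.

(0.0365, 0.0521, -0.2531)

arm 1 at φ=0.0°: (R−r)+L cos θ1 = 0.2640;  S1 = (0.2640, 0.0000, -0.0342)
arm 2 at φ=120.0°: (R−r)+L cos θ2 = 0.2606;  S2 = (-0.1303, 0.2257, -0.0423)
φ3=240.0°: virtual centre (-0.1061, -0.1838, -0.0906), radius l
subtract pairs → two planes through P
linear system: -0.7886x+0.4514y = -0.0011−-0.0161z; -0.7402x+-0.3676y = -0.0176−-0.1129z
det = 0.6241;  x = 0.0134+-0.0911z,  y = 0.0209+-0.1235z
quadratic in z: (1.0236)z²+(0.1089)z+(-0.0380)=0, √Δ=0.4092 → z ∈ {-0.2531, 0.1467}; z = -0.2531 (taking z<0)
x = 0.0365, y = 0.0521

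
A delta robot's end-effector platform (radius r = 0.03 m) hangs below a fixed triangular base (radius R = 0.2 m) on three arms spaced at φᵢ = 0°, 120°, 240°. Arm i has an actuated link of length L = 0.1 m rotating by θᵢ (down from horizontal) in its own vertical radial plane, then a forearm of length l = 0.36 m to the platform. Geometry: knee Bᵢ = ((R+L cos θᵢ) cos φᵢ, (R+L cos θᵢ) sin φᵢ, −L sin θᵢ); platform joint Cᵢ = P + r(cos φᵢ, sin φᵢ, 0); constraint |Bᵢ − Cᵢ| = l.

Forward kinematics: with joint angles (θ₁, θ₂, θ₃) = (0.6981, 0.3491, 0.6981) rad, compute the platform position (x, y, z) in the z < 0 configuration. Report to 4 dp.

φ1=0.0°: virtual centre (0.2466, 0.0000, -0.0643), radius l
S2 = (0.2640·cos120.0°, 0.2640·sin120.0°, -0.0342) = (-0.1320, 0.2286, -0.0342)
φ3=240.0°: virtual centre (-0.1233, -0.2136, -0.0643), radius l
|S₂|²−|S₁|² = 0.0059;  |S₃|²−|S₁|² = 0.0000
[-0.7572 0.4572 0.0601]·P = 0.0059;  [-0.7398 -0.4271 0.0000]·P = 0.0000
Cramer: x(z) = -0.0038+0.0388z;  y(z) = 0.0066-0.0672z
quadratic in z: (1.0060)z²+(0.1082)z+(-0.0627)=0, √Δ=0.5139 → z ∈ {-0.3092, 0.2016}; z = -0.3092 (taking z<0)
x = -0.0158, y = 0.0274

(-0.0158, 0.0274, -0.3092)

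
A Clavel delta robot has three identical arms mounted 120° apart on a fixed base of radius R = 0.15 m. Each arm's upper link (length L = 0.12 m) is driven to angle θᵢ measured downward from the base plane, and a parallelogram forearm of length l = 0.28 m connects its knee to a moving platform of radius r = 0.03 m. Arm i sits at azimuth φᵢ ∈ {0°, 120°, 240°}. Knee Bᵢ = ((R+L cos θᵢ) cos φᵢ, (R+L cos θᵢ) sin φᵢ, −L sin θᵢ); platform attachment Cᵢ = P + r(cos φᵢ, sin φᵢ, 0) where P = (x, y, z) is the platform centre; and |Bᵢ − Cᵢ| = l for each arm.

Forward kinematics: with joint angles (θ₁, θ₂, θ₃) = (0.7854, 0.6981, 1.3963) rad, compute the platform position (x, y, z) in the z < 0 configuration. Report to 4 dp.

(0.0319, 0.0710, -0.2933)

arm 1 at φ=0.0°: ρ1 = 0.2049;  S1 = (0.2049, 0.0000, -0.0849)
S2 = (0.2119·cos120.0°, 0.2119·sin120.0°, -0.0771) = (-0.1060, 0.1835, -0.0771)
φ3=240.0°: virtual centre (-0.0704, -0.1220, -0.1182), radius l
eliminate P² terms by subtracting sphere 1 from 2 and 3
linear system: -0.6216x+0.3671y = 0.0017−0.0154z; -0.5505x+-0.2439y = -0.0154−-0.0666z
Cramer: x(z) = 0.0148-0.0585z;  y(z) = 0.0296-0.1412z
sphere 1 gives Az²+Bz+C=0 with A=1.0234, B=0.1836, C=-0.0342;  B²−4AC=0.1737;  roots -0.2933, 0.1139;  negative root z = -0.2933
x = 0.0319, y = 0.0710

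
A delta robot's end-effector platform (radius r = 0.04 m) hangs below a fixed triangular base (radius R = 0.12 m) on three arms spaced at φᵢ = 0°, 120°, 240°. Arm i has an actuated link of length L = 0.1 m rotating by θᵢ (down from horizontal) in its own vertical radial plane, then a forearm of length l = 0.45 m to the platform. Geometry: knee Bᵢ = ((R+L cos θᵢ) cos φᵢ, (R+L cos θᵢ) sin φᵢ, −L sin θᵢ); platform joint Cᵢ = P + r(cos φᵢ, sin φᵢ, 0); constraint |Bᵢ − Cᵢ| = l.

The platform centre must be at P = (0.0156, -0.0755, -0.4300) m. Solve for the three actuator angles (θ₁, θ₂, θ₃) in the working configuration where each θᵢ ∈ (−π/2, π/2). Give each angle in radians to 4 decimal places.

φ1=0.0° → target in arm frame (0.0156, -0.0755)
  A=0.0644, B=-0.4300, C=(l²−L²−A²−y'²−z²)/(2L)=-0.0112
  θ1 = atan2(B,A) + arccos(C/0.4348) = 0.1745
φ2=120.0° → target in arm frame (-0.0732, 0.0242)
  A cos θ + B sin θ = C:  0.1532·cos θ + -0.4300·sin θ = -0.0823
  θ2 = atan2(B,A) + arccos(C/0.4565) = 0.5234
φ3=240.0° → target in arm frame (0.0576, 0.0513)
  A=0.0224, B=-0.4300, C=(l²−L²−A²−y'²−z²)/(2L)=0.0223
  θ3 = atan2(B,A) + arccos(C/0.4306) = 0.0002

θ₁ = 0.1745, θ₂ = 0.5234, θ₃ = 0.0002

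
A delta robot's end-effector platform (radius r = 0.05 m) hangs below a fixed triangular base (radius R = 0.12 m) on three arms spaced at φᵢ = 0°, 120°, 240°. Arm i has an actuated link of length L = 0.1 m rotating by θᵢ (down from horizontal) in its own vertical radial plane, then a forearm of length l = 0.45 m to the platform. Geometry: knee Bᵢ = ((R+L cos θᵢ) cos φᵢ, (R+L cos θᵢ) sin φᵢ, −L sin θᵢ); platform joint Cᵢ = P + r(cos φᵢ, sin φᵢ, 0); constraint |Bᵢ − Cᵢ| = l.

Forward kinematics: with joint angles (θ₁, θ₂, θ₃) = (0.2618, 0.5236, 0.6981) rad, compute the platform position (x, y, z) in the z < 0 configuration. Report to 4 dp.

φ1=0.0°: virtual centre (0.1666, 0.0000, -0.0259), radius l
φ2=120.0°: virtual centre (-0.0783, 0.1356, -0.0500), radius l
φ3=240.0°: virtual centre (-0.0733, -0.1270, -0.0643), radius l
eliminate P² terms by subtracting sphere 1 from 2 and 3
linear system: -0.4898x+0.2712y = -0.0014−-0.0482z; -0.4798x+-0.2539y = -0.0028−-0.0768z
det = 0.2545;  x = 0.0044+-0.1300z,  y = 0.0027+-0.0568z
into |P−O₁|² = l²: 1.0201z² + 0.0936z + -0.1755 = 0;  Δ = 0.7249;  z = -0.4632 or 0.3714 → z<0 root = -0.4632
x = 0.0646, y = 0.0291

(0.0646, 0.0291, -0.4632)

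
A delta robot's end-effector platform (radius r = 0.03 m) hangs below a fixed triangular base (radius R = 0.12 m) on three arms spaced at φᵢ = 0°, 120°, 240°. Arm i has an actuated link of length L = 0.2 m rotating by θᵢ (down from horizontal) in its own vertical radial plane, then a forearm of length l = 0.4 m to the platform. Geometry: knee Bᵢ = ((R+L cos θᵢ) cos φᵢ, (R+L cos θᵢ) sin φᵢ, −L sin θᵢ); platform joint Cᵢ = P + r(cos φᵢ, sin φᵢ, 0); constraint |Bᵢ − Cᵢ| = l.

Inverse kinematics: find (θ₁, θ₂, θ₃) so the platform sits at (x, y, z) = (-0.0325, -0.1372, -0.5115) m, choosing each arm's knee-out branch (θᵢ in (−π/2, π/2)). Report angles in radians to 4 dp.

arm 1 (φ=0.0°): x'=-0.0325, y'=-0.1372
  A=0.1225, B=-0.5115, C=(l²−L²−A²−y'²−z²)/(2L)=-0.4387
  θ1 = atan2(B,A) + arccos(C/0.5260) = 1.2214
arm 2 (φ=120.0°): x'=-0.1026, y'=0.0967
  A=0.1926, B=-0.5115, C=(l²−L²−A²−y'²−z²)/(2L)=-0.4702
  γ=atan2(-0.5115,0.1926)=-1.2107;  ψ=arccos(-0.8603)=2.6066;  θ2=γ+ψ≈1.3959
φ3=240.0° → target in arm frame (0.1351, 0.0405)
  A=-0.0451, B=-0.5115, C=(l²−L²−A²−y'²−z²)/(2L)=-0.3632
  γ=atan2(-0.5115,-0.0451)=-1.6587;  ψ=arccos(-0.7074)=2.3566;  θ3=γ+ψ≈0.6980

θ₁ = 1.2214, θ₂ = 1.3959, θ₃ = 0.6980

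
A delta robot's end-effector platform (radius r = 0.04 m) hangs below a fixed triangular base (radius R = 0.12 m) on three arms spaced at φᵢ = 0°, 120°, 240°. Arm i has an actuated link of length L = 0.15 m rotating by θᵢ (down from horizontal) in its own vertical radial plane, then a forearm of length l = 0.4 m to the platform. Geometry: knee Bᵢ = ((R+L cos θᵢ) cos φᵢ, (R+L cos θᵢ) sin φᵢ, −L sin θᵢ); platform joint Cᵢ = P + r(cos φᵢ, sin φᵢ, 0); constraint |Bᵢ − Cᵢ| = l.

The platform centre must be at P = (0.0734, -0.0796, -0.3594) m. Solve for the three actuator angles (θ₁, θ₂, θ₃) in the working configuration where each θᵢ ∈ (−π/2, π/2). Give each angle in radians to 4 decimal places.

θ₁ = 0.0003, θ₂ = 0.6986, θ₃ = 0.1747

arm 1 (φ=0.0°): x'=0.0734, y'=-0.0796
  e−x'=0.0066;  (l²−L²−(e−x')²−y'²−z²)/2L = 0.0065
  θ1 = atan2(B,A) + arccos(C/0.3595) = 0.0003
arm 2 (φ=120.0°): x'=-0.1056, y'=-0.0238
  A cos θ + B sin θ = C:  0.1856·cos θ + -0.3594·sin θ = -0.0890
  θ2 = atan2(B,A) + arccos(C/0.4045) = 0.6986
rotate P by −φ3: (0.0322, 0.1034, -0.3594)
  e−x'=0.0478;  (l²−L²−(e−x')²−y'²−z²)/2L = -0.0154
  γ=atan2(-0.3594,0.0478)=-1.4387;  ψ=arccos(-0.0426)=1.6134;  θ3=γ+ψ≈0.1747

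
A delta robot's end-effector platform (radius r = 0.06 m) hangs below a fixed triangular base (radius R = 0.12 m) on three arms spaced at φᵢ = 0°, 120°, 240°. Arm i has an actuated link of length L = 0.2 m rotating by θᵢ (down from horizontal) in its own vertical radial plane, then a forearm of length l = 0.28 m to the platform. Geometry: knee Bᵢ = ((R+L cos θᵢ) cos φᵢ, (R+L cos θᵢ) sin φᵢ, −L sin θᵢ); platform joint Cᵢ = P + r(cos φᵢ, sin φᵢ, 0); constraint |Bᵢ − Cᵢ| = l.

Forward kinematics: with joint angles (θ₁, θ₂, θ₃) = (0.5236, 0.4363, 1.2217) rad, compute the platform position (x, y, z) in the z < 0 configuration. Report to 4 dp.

(0.0586, 0.1224, -0.2815)

centre 1 = (0.2332·cos0.0°, 0.2332·sin0.0°, -0.1000) = (0.2332, 0.0000, -0.1000)
centre 2 = (0.2413·cos120.0°, 0.2413·sin120.0°, -0.0845) = (-0.1206, 0.2089, -0.0845)
φ3=240.0°: virtual centre (-0.0642, -0.1112, -0.1879), radius l
subtract pairs → two planes through P
linear system: -0.7077x+0.4179y = 0.0010−0.0310z; -0.5948x+-0.2224y = -0.0126−-0.1759z
det = 0.4060;  x = 0.0124+-0.1641z,  y = 0.0233+-0.3520z
quadratic in z: (1.1508)z²+(0.2560)z+(-0.0191)=0, √Δ=0.3918 → z ∈ {-0.2815, 0.0590}; z = -0.2815 (taking z<0)
x = 0.0586, y = 0.1224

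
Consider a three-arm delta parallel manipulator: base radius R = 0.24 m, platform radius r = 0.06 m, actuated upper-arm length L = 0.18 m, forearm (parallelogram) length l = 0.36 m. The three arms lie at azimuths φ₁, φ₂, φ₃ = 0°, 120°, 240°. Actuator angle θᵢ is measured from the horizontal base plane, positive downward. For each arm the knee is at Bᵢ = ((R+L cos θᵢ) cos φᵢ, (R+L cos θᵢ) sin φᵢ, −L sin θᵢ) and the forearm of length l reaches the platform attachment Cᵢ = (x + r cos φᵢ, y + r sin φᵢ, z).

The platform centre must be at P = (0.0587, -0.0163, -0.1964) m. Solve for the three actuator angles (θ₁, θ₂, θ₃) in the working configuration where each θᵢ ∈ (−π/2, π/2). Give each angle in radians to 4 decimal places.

θ₁ = 0.0003, θ₂ = 0.7856, θ₃ = 0.6107

rotate P by −φ1: (0.0587, -0.0163, -0.1964)
  A=0.1213, B=-0.1964, C=(l²−L²−A²−y'²−z²)/(2L)=0.1212
  √(A²+B²)=0.2308;  θ1 = -1.0175+1.0178 ≈ 0.0003
φ2=120.0° → target in arm frame (-0.0435, -0.0427)
  A=0.2235, B=-0.1964, C=(l²−L²−A²−y'²−z²)/(2L)=0.0191
  γ=atan2(-0.1964,0.2235)=-0.7210;  ψ=arccos(0.0641)=1.5066;  θ2=γ+ψ≈0.7856
arm 3 (φ=240.0°): x'=-0.0152, y'=0.0590
  e−x'=0.1952;  (l²−L²−(e−x')²−y'²−z²)/2L = 0.0473
  √(A²+B²)=0.2769;  θ3 = -0.7884+1.3991 ≈ 0.6107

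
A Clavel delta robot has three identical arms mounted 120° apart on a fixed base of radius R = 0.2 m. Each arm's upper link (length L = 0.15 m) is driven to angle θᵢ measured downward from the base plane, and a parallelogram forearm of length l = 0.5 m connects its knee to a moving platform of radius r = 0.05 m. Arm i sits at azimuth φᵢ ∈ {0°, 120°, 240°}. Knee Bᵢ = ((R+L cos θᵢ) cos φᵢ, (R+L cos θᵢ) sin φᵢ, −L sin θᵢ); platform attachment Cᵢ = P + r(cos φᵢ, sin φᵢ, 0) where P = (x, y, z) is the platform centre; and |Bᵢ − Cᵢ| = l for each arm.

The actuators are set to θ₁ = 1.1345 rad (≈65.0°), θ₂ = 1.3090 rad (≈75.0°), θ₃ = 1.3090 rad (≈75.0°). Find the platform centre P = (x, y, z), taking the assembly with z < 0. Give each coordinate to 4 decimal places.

O1 = (0.2134·cos0.0°, 0.2134·sin0.0°, -0.1359) = (0.2134, 0.0000, -0.1359)
φ2=120.0°: virtual centre (-0.0944, 0.1635, -0.1449), radius l
arm 3 at φ=240.0°: (R−r)+L cos θ3 = 0.1888;  O3 = (-0.0944, -0.1635, -0.1449)
eliminate P² terms by subtracting sphere 1 from 2 and 3
plane₁₂: -0.6156x+0.3271y+-0.0179z = -0.0074
Cramer: x(z) = 0.0120-0.0290z;  y(z) = 0.0000+0.0000z
into |P−O₁|² = l²: 1.0008z² + 0.2836z + -0.1909 = 0;  Δ = 0.8449;  z = -0.6009 or 0.3175 → z<0 root = -0.6009
x = 0.0294, y = 0.0000

(0.0294, 0.0000, -0.6009)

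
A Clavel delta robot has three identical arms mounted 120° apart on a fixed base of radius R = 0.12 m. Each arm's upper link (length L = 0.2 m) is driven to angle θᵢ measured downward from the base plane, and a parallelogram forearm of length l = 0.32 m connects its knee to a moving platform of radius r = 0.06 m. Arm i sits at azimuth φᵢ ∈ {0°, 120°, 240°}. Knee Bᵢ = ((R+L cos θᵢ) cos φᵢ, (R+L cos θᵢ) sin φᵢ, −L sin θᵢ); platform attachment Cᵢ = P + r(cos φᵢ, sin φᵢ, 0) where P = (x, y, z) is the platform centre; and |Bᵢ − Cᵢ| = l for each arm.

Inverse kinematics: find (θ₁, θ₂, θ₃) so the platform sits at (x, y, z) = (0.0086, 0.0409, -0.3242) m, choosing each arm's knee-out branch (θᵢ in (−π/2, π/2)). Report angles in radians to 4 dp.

rotate P by −φ1: (0.0086, 0.0409, -0.3242)
  A cos θ + B sin θ = C:  0.0514·cos θ + -0.3242·sin θ = -0.1176
  θ1 = atan2(B,A) + arccos(C/0.3282) = 0.5235
φ2=120.0° → target in arm frame (0.0311, -0.0279)
  A cos θ + B sin θ = C:  0.0289·cos θ + -0.3242·sin θ = -0.1108
  θ2 = atan2(B,A) + arccos(C/0.3255) = 0.4362
arm 3 (φ=240.0°): x'=-0.0397, y'=-0.0130
  A cos θ + B sin θ = C:  0.0997·cos θ + -0.3242·sin θ = -0.1320
  √(A²+B²)=0.3392;  θ3 = -1.2724+1.9707 ≈ 0.6983

θ₁ = 0.5235, θ₂ = 0.4362, θ₃ = 0.6983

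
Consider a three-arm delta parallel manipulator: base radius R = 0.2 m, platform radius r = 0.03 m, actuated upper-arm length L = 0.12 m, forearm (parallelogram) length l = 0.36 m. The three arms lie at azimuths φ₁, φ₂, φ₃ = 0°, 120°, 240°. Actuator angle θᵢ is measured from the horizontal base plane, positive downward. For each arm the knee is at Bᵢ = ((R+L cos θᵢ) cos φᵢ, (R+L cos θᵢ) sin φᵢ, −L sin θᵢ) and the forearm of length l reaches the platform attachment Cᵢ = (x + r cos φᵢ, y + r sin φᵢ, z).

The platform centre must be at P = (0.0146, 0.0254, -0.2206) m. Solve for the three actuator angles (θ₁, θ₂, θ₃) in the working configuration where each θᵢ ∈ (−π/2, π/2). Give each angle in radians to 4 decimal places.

θ₁ = -0.0867, θ₂ = -0.0879, θ₃ = 0.3494

arm 1 (φ=0.0°): x'=0.0146, y'=0.0254
  A cos θ + B sin θ = C:  0.1554·cos θ + -0.2206·sin θ = 0.1739
  θ1 = atan2(B,A) + arccos(C/0.2698) = -0.0867
φ2=120.0° → target in arm frame (0.0147, -0.0253)
  e−x'=0.1553;  (l²−L²−(e−x')²−y'²−z²)/2L = 0.1741
  γ=atan2(-0.2206,0.1553)=-0.9574;  ψ=arccos(0.6452)=0.8695;  θ2=γ+ψ≈-0.0879
arm 3 (φ=240.0°): x'=-0.0293, y'=-0.0001
  A=0.1993, B=-0.2206, C=(l²−L²−A²−y'²−z²)/(2L)=0.1117
  θ3 = atan2(B,A) + arccos(C/0.2973) = 0.3494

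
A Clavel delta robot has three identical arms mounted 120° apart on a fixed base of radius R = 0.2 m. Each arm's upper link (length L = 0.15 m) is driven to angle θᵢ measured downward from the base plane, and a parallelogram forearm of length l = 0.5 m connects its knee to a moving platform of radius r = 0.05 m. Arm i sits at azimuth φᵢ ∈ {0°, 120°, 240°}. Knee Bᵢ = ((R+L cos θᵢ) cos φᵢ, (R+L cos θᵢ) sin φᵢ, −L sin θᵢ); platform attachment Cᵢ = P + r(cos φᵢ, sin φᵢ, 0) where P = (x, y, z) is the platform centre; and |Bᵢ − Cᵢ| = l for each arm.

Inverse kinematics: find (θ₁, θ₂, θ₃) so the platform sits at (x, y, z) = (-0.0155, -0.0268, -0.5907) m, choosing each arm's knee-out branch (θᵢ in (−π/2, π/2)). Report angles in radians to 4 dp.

θ₁ = 1.2217, θ₂ = 1.2215, θ₃ = 1.0471

arm 1 (φ=0.0°): x'=-0.0155, y'=-0.0268
  A=0.1655, B=-0.5907, C=(l²−L²−A²−y'²−z²)/(2L)=-0.4984
  γ=atan2(-0.5907,0.1655)=-1.2976;  ψ=arccos(-0.8125)=2.5193;  θ1=γ+ψ≈1.2217
φ2=120.0° → target in arm frame (-0.0155, 0.0268)
  A cos θ + B sin θ = C:  0.1655·cos θ + -0.5907·sin θ = -0.4984
  γ=atan2(-0.5907,0.1655)=-1.2977;  ψ=arccos(-0.8125)=2.5192;  θ2=γ+ψ≈1.2215
rotate P by −φ3: (0.0310, 0.0000, -0.5907)
  A cos θ + B sin θ = C:  0.1190·cos θ + -0.5907·sin θ = -0.4520
  γ=atan2(-0.5907,0.1190)=-1.3719;  ψ=arccos(-0.7501)=2.4190;  θ3=γ+ψ≈1.0471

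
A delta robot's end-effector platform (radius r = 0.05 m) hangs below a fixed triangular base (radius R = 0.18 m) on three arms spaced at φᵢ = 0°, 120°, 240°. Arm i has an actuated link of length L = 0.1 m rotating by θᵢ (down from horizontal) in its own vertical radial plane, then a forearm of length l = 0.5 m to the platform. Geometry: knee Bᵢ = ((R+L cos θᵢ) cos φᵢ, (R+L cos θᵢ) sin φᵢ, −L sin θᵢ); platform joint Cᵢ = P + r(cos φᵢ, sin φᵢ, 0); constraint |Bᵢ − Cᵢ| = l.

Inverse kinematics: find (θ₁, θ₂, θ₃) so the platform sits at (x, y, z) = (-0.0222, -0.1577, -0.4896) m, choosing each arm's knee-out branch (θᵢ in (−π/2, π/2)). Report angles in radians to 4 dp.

θ₁ = 0.7857, θ₂ = 1.2224, θ₃ = 0.0004

rotate P by −φ1: (-0.0222, -0.1577, -0.4896)
  e−x'=0.1522;  (l²−L²−(e−x')²−y'²−z²)/2L = -0.2387
  γ=atan2(-0.4896,0.1522)=-1.2694;  ψ=arccos(-0.4656)=2.0551;  θ1=γ+ψ≈0.7857
rotate P by −φ2: (-0.1255, 0.0981, -0.4896)
  A cos θ + B sin θ = C:  0.2555·cos θ + -0.4896·sin θ = -0.3730
  γ=atan2(-0.4896,0.2555)=-1.0899;  ψ=arccos(-0.6754)=2.3123;  θ2=γ+ψ≈1.2224
φ3=240.0° → target in arm frame (0.1477, 0.0596)
  A cos θ + B sin θ = C:  -0.0177·cos θ + -0.4896·sin θ = -0.0179
  √(A²+B²)=0.4899;  θ3 = -1.6069+1.6073 ≈ 0.0004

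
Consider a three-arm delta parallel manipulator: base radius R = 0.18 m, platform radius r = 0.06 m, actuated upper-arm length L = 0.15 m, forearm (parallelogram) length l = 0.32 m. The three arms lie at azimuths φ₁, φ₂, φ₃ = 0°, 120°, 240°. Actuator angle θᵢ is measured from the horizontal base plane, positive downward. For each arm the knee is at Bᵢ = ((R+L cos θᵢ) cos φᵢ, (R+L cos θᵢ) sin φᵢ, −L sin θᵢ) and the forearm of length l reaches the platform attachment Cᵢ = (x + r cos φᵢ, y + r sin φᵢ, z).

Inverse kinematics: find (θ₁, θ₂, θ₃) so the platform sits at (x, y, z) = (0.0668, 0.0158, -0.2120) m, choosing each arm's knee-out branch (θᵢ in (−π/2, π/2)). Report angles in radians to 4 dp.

φ1=0.0° → target in arm frame (0.0668, 0.0158)
  A=0.0532, B=-0.2120, C=(l²−L²−A²−y'²−z²)/(2L)=0.1063
  θ1 = atan2(B,A) + arccos(C/0.2186) = -0.2618
arm 2 (φ=120.0°): x'=-0.0197, y'=-0.0658
  e−x'=0.1397;  (l²−L²−(e−x')²−y'²−z²)/2L = 0.0370
  γ=atan2(-0.2120,0.1397)=-0.9881;  ψ=arccos(0.1459)=1.4244;  θ2=γ+ψ≈0.4363
arm 3 (φ=240.0°): x'=-0.0471, y'=0.0500
  A cos θ + B sin θ = C:  0.1671·cos θ + -0.2120·sin θ = 0.0151
  γ=atan2(-0.2120,0.1671)=-0.9033;  ψ=arccos(0.0561)=1.5147;  θ3=γ+ψ≈0.6113

θ₁ = -0.2618, θ₂ = 0.4363, θ₃ = 0.6113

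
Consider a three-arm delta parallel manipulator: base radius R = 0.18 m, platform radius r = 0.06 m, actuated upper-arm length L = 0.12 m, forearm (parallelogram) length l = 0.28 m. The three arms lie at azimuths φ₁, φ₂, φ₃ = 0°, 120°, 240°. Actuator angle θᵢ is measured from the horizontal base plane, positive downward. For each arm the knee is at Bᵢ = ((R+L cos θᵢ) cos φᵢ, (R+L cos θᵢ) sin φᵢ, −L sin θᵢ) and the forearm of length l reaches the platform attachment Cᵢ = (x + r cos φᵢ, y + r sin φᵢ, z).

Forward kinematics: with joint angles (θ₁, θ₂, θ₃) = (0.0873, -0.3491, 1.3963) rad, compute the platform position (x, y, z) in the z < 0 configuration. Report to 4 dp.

(0.0486, 0.1257, -0.1721)

φ1=0.0°: virtual centre (0.2395, 0.0000, -0.0105), radius l
centre 2 = (0.2328·cos120.0°, 0.2328·sin120.0°, 0.0410) = (-0.1164, 0.2016, 0.0410)
arm 3 at φ=240.0°: (R−r)+L cos θ3 = 0.1408;  centre 3 = (-0.0704, -0.1220, -0.1182)
eliminate P² terms by subtracting sphere 1 from 2 and 3
plane₁₂: -0.7118x+0.4032y+0.1030z = -0.0016
Cramer: x(z) = 0.0235-0.1457z;  y(z) = 0.0374-0.5128z
sphere 1 gives Az²+Bz+C=0 with A=1.2842, B=0.0455, C=-0.0302;  B²−4AC=0.1572;  roots -0.1721, 0.1367;  negative root z = -0.1721
x = 0.0486, y = 0.1257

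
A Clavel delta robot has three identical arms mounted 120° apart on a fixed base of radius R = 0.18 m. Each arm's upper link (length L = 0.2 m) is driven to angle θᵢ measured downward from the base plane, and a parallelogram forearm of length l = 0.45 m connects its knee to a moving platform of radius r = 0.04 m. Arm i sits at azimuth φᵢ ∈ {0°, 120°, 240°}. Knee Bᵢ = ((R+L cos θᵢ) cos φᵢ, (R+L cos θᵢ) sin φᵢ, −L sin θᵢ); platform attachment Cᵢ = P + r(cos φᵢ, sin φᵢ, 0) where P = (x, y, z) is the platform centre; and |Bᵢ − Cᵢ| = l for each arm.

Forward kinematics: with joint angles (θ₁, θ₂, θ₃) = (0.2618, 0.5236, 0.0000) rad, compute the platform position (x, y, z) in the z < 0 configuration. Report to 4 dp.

φ1=0.0°: virtual centre (0.3332, 0.0000, -0.0518), radius l
arm 2 at φ=120.0°: (R−r)+L cos θ2 = 0.3132;  centre 2 = (-0.1566, 0.2712, -0.1000)
arm 3 at φ=240.0°: (R−r)+L cos θ3 = 0.3400;  centre 3 = (-0.1700, -0.2944, 0.0000)
|centre ₂|²−|centre ₁|² = -0.0056;  |centre ₃|²−|centre ₁|² = 0.0019
linear system: -0.9796x+0.5425y = -0.0056−-0.0965z; -1.0064x+-0.5889y = 0.0019−0.1035z
det = 1.1228;  x = 0.0020+-0.0006z,  y = -0.0067+0.1768z
into |P−centre ₁|² = l²: 1.0313z² + 0.1015z + -0.0901 = 0;  Δ = 0.3820;  z = -0.3489 or 0.2504 → z<0 root = -0.3489
x = 0.0022, y = -0.0684

(0.0022, -0.0684, -0.3489)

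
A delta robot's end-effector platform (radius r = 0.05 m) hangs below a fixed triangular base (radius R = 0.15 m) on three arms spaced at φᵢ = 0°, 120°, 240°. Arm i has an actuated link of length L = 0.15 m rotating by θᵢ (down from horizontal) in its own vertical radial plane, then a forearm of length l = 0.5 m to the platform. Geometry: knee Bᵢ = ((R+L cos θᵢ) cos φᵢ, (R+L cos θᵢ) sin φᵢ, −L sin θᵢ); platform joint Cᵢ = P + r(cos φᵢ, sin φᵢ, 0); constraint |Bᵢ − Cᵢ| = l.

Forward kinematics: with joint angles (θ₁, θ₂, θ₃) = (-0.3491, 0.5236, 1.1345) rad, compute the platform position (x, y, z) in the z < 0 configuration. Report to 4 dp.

arm 1 at φ=0.0°: ρ1 = 0.2410;  centre 1 = (0.2410, 0.0000, 0.0513)
φ2=120.0°: virtual centre (-0.1150, 0.1991, -0.0750), radius l
centre 3 = (0.1634·cos240.0°, 0.1634·sin240.0°, -0.1359) = (-0.0817, -0.1415, -0.1359)
subtract pairs → two planes through P
[-0.7118 0.3982 -0.2526]·P = -0.0022;  [-0.6453 -0.2830 -0.3745]·P = -0.0155
Cramer: x(z) = 0.0148-0.4813z;  y(z) = 0.0210-0.2259z
into |P−centre ₁|² = l²: 1.2827z² + 0.1056z + -0.1958 = 0;  Δ = 1.0157;  z = -0.4340 or 0.3517 → z<0 root = -0.4340
x = 0.2237, y = 0.1190

(0.2237, 0.1190, -0.4340)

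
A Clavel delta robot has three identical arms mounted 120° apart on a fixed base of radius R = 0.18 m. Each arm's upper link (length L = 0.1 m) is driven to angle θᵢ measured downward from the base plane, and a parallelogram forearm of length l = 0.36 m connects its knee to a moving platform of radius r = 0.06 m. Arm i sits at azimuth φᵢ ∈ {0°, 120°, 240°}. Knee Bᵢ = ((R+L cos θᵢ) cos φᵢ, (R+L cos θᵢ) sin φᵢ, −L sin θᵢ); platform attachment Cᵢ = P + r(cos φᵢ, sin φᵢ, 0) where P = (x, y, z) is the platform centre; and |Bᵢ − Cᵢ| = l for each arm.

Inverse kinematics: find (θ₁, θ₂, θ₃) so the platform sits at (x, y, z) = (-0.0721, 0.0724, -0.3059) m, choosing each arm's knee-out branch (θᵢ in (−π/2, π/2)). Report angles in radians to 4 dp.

φ1=0.0° → target in arm frame (-0.0721, 0.0724)
  e−x'=0.1921;  (l²−L²−(e−x')²−y'²−z²)/2L = -0.0806
  θ1 = atan2(B,A) + arccos(C/0.3612) = 0.7858
φ2=120.0° → target in arm frame (0.0988, 0.0262)
  e−x'=0.0212;  (l²−L²−(e−x')²−y'²−z²)/2L = 0.1244
  θ2 = atan2(B,A) + arccos(C/0.3066) = -0.3485
φ3=240.0° → target in arm frame (-0.0267, -0.0986)
  A=0.1467, B=-0.3059, C=(l²−L²−A²−y'²−z²)/(2L)=-0.0261
  √(A²+B²)=0.3392;  θ3 = -1.1238+1.6477 ≈ 0.5239

θ₁ = 0.7858, θ₂ = -0.3485, θ₃ = 0.5239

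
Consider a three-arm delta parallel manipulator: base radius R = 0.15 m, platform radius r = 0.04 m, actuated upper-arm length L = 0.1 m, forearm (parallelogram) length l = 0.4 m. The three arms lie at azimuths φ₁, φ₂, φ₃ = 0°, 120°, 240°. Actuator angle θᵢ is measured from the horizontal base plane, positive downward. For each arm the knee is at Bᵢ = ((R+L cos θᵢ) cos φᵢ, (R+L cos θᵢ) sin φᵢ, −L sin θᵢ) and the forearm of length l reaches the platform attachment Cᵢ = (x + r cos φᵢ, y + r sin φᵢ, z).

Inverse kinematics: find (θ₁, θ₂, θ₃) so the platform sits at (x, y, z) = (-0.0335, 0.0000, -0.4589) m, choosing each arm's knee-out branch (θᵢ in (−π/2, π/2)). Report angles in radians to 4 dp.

φ1=0.0° → target in arm frame (-0.0335, 0.0000)
  A cos θ + B sin θ = C:  0.1435·cos θ + -0.4589·sin θ = -0.4059
  √(A²+B²)=0.4808;  θ1 = -1.2677+2.5759 ≈ 1.3082
rotate P by −φ2: (0.0167, 0.0290, -0.4589)
  e−x'=0.0932;  (l²−L²−(e−x')²−y'²−z²)/2L = -0.3506
  γ=atan2(-0.4589,0.0932)=-1.3703;  ψ=arccos(-0.7488)=2.4170;  θ2=γ+ψ≈1.0467
φ3=240.0° → target in arm frame (0.0168, -0.0290)
  e−x'=0.0932;  (l²−L²−(e−x')²−y'²−z²)/2L = -0.3506
  √(A²+B²)=0.4683;  θ3 = -1.3703+2.4170 ≈ 1.0467

θ₁ = 1.3082, θ₂ = 1.0467, θ₃ = 1.0467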